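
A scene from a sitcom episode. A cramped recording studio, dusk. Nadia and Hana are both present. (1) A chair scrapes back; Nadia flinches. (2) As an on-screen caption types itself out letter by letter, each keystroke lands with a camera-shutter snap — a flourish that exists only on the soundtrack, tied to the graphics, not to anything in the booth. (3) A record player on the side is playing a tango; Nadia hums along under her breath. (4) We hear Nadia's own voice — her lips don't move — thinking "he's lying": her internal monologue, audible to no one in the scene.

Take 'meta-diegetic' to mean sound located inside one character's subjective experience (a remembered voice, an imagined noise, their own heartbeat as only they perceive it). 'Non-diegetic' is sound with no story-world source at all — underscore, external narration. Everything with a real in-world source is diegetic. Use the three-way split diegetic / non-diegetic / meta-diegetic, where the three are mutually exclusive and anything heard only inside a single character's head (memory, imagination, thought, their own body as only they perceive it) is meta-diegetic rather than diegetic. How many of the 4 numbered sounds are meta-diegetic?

1

(1) a chair is a real object/event in the scene's world → diegetic.
(2) the caption isn't part of the story world, so neither is the sound tied to it → non-diegetic.
(3) is diegetic: source music from a record player, which exists in the story world.
(4) internal monologue — inside Nadia's mind, not spoken into the scene → meta-diegetic.
Meta-diegetic: (4) — that's 1.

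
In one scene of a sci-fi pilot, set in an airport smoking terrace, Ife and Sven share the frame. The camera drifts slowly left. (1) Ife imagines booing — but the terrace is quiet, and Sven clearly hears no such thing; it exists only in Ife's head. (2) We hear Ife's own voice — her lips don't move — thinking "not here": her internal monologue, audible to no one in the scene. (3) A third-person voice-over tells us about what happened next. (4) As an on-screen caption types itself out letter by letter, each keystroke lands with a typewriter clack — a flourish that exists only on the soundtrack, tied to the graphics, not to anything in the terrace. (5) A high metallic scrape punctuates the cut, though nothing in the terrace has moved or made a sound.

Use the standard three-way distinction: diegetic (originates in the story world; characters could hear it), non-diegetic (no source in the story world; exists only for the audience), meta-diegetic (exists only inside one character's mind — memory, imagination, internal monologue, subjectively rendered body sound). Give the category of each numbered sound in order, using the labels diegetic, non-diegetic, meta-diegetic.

(1) is meta-diegetic: the sound is imagined by Ife; nothing in the story world is producing it and Sven can't hear it.
Sound (2): internal monologue — inside Ife's mind, not spoken into the scene, so meta-diegetic.
(3) commentary laid over the scene from outside the fiction → non-diegetic.
Sound (4): sound married to a title/caption — outside the diegesis by definition, so non-diegetic.
(5) is non-diegetic: it's a sound-design accent with no in-world source; no one in the scene can hear it.

meta-diegetic, meta-diegetic, non-diegetic, non-diegetic, non-diegetic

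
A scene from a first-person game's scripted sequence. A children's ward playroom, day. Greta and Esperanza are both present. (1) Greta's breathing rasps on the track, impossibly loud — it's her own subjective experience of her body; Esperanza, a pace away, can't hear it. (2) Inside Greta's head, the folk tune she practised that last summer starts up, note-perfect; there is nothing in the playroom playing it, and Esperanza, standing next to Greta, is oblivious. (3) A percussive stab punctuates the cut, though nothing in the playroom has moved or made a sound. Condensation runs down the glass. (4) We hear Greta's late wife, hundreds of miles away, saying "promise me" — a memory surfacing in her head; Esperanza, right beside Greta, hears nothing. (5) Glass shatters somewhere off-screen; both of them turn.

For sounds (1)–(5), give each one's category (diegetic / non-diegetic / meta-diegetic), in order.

meta-diegetic, meta-diegetic, non-diegetic, meta-diegetic, diegetic

(1) it's Greta's internal bodily sensation rendered as sound; only Greta 'hears' it → meta-diegetic.
(2) is meta-diegetic: remembered music, private to Greta — Esperanza is oblivious because it isn't in the room.
Sound (3): nothing in the scene produces it; it's an accent added for the audience, so non-diegetic.
(4) is meta-diegetic: the voice is a memory playing only inside Greta's mind; Esperanza can't hear it.
(5) is diegetic: an in-world source (glass); characters could hear it.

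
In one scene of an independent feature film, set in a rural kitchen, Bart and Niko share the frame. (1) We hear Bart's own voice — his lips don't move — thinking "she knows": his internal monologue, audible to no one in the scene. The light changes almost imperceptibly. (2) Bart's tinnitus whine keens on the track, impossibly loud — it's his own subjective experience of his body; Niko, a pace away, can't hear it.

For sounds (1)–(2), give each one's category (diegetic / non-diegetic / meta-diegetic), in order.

meta-diegetic, meta-diegetic

(1) is meta-diegetic: Bart's thought-voice: a private mental sound no other character can hear.
(2) is meta-diegetic: a subjective body sound — Bart's private perception, inaudible to Niko.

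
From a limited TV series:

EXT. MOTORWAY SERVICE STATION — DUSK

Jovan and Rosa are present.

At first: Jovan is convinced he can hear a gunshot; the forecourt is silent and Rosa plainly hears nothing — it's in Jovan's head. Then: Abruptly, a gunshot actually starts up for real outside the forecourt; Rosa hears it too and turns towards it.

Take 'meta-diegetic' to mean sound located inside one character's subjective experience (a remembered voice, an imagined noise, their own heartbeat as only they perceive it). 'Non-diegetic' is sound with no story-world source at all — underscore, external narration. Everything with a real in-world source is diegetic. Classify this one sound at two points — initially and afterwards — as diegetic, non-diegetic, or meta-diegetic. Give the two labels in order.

Initially: only Jovan 'hears' it — imagined, in his mind → meta-diegetic.
Afterwards: now there's a real external source and Rosa hears it too — in the story world → diegetic.

meta-diegetic, diegetic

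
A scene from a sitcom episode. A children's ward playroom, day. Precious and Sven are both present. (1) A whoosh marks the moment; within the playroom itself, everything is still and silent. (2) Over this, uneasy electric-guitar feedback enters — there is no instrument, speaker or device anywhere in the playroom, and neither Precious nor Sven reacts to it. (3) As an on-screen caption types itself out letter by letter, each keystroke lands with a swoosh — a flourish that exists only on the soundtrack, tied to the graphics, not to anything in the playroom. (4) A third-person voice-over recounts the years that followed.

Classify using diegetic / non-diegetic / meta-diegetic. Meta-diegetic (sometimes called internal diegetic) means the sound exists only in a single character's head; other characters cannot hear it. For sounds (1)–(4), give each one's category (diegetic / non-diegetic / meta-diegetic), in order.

(1) nothing in the scene produces it; it's an accent added for the audience → non-diegetic.
(2) nothing in the playroom produces it and the characters don't hear it — pure soundtrack → non-diegetic.
(3) is non-diegetic: it accompanies on-screen graphics, not anything inside the story world.
(4) the narrator exists outside the story world, addressing only the audience → non-diegetic.

non-diegetic, non-diegetic, non-diegetic, non-diegetic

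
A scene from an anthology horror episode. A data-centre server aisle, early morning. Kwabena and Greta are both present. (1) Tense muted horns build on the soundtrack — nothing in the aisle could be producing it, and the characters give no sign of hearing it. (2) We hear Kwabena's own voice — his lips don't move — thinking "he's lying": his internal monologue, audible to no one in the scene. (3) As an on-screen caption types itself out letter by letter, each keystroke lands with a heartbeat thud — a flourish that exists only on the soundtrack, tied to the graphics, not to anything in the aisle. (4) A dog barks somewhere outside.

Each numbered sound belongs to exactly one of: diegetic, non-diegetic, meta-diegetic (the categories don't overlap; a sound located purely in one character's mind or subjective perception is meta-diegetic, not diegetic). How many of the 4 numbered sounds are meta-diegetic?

Sound (1): it has no source in the story world and no character can hear it — it's underscore, so non-diegetic.
(2) it's Kwabena's unspoken thought, heard only by the audience via his subjectivity → meta-diegetic.
Sound (3): sound married to a title/caption — outside the diegesis by definition, so non-diegetic.
(4) is diegetic: an in-world source (a dog); characters could hear it.
Meta-diegetic: (2) — that's 1.

1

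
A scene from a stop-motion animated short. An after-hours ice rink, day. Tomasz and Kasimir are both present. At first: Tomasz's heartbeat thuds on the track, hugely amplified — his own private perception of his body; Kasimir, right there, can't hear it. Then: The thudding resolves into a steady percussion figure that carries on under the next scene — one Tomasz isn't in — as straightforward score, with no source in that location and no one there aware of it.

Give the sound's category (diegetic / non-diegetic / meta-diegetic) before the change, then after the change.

meta-diegetic, non-diegetic

Before the change: it's Tomasz's subjective body sound, inaudible to Kasimir → meta-diegetic.
After the change: detached from Tomasz and playing as sourceless score over a scene he isn't in — for the audience only → non-diegetic.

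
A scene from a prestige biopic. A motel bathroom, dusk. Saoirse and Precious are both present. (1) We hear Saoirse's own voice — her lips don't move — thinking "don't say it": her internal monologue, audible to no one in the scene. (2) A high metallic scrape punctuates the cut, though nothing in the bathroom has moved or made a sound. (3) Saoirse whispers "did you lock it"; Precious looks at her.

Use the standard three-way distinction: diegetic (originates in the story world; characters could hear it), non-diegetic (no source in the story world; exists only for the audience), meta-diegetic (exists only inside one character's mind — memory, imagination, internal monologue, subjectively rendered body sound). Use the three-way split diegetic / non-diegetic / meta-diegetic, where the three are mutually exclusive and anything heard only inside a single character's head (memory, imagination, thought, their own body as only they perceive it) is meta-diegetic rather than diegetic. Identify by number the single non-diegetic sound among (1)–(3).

Sound (1): it's Saoirse's unspoken thought, heard only by the audience via her subjectivity, so meta-diegetic.
(2) is non-diegetic: an editorial stinger — it belongs to the cut, not the story world.
Sound (3): on-screen dialogue — Saoirse speaks and Precious is there to hear, so diegetic.
Only (2) is non-diegetic.

2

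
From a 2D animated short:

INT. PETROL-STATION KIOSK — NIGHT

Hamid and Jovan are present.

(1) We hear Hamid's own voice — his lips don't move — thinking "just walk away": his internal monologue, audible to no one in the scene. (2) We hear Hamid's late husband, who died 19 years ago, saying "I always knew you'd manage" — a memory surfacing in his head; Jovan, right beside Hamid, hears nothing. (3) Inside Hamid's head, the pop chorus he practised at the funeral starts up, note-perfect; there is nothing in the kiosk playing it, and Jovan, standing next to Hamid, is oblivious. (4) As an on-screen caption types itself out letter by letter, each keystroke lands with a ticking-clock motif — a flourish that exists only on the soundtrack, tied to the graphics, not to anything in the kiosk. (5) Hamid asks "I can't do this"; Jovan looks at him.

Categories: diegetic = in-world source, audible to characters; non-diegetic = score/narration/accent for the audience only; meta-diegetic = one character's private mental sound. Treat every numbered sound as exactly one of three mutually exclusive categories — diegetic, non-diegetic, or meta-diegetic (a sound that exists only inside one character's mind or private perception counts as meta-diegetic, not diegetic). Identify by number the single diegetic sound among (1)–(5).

5

(1) is meta-diegetic: it's Hamid's unspoken thought, heard only by the audience via his subjectivity.
(2) a remembered line, private to Hamid — not present in the room, not audible to Jovan → meta-diegetic.
(3) the music is a memory playing inside Hamid's mind alone; no real-world source, Jovan can't hear it → meta-diegetic.
Sound (4): the caption isn't part of the story world, so neither is the sound tied to it, so non-diegetic.
Sound (5): Hamid is a character speaking aloud in the scene, so diegetic.
Only (5) is diegetic.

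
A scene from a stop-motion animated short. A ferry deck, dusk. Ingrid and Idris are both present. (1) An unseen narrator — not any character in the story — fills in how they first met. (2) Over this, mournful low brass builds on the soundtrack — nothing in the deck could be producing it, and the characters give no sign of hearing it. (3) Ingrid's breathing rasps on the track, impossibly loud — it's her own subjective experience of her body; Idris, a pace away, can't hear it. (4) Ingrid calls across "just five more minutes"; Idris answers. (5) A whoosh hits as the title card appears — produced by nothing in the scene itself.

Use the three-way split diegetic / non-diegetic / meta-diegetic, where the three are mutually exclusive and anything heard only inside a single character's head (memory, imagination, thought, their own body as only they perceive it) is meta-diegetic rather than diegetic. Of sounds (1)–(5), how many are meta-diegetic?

1

(1) external voice-over — not a character, not heard by anyone in the scene → non-diegetic.
(2) is non-diegetic: score with no on-screen or off-screen source; it exists for the audience alone.
(3) is meta-diegetic: point-of-audition from inside Ingrid's body; not a sound in the room.
(4) on-screen dialogue — Ingrid speaks and Idris is there to hear → diegetic.
(5) an editorial stinger — it belongs to the cut, not the story world → non-diegetic.
So 1 of the 5 is meta-diegetic: (3).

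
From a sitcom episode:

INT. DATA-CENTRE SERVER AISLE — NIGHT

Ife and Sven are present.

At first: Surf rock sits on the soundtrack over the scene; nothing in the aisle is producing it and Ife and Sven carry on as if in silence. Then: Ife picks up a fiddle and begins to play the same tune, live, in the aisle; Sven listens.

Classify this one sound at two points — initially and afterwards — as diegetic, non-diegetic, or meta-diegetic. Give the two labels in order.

non-diegetic, diegetic

Initially: no in-world source exists and no character can hear it — underscore → non-diegetic.
Afterwards: a fiddle is now a real source in the story world and the characters hear it → diegetic.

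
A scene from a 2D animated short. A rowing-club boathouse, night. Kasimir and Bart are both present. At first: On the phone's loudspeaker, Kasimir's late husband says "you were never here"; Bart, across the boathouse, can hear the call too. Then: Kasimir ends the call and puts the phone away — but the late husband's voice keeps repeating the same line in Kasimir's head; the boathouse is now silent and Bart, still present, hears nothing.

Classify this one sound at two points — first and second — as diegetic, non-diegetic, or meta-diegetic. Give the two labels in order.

First: the loudspeaker is an in-world source; both Kasimir and Bart hear the call → diegetic.
Second: with the phone off, the voice continues only as Kasimir's private mental replay — Bart can't hear it → meta-diegetic.

diegetic, meta-diegetic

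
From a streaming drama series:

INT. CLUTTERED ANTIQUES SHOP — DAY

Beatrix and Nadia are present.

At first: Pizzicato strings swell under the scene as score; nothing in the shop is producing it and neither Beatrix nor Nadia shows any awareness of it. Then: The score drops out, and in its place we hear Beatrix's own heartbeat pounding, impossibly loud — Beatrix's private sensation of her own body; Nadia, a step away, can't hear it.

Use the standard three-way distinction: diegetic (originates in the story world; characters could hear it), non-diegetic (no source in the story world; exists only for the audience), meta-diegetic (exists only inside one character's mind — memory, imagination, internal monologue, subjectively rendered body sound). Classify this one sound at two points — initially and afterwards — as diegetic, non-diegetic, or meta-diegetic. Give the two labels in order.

Initially: underscore with no in-world source, inaudible to the characters → non-diegetic.
Afterwards: the body sound is Beatrix's subjective perception alone — Nadia can't hear it → meta-diegetic.

non-diegetic, meta-diegetic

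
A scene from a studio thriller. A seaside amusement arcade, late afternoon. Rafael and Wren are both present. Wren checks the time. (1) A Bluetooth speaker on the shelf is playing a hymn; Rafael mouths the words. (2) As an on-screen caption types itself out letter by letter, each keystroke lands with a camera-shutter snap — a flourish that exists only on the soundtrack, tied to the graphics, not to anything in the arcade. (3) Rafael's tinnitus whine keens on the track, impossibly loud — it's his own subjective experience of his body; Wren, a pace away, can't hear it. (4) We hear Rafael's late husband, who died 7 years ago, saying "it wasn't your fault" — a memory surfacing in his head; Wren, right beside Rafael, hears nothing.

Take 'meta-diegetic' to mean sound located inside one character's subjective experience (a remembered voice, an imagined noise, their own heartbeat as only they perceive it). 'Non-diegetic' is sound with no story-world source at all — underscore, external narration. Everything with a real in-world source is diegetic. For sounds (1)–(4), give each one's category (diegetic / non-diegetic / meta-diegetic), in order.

(1) source music from a Bluetooth speaker, which exists in the story world → diegetic.
Sound (2): the caption isn't part of the story world, so neither is the sound tied to it, so non-diegetic.
(3) is meta-diegetic: point-of-audition from inside Rafael's body; not a sound in the room.
(4) the voice is a memory playing only inside Rafael's mind; Wren can't hear it → meta-diegetic.

diegetic, non-diegetic, meta-diegetic, meta-diegetic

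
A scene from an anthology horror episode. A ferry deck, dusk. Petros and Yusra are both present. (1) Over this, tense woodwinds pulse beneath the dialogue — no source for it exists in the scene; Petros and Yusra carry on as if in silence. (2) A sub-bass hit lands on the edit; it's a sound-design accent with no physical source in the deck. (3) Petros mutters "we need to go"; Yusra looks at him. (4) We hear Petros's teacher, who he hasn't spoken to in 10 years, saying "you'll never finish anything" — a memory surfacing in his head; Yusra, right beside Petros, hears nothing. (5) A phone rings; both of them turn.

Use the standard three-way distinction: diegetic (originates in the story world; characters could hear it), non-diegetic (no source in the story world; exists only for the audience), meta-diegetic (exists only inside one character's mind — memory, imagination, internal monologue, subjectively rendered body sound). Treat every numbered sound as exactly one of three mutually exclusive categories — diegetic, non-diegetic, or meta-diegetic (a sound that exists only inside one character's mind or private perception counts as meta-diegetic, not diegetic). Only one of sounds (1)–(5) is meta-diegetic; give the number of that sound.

4

(1) nothing in the deck produces it and the characters don't hear it — pure soundtrack → non-diegetic.
Sound (2): nothing in the scene produces it; it's an accent added for the audience, so non-diegetic.
(3) on-screen dialogue — Petros speaks and Yusra is there to hear → diegetic.
Sound (4): a remembered line, private to Petros — not present in the room, not audible to Yusra, so meta-diegetic.
(5) is diegetic: an in-world source (a phone); characters could hear it.
Only (4) is meta-diegetic.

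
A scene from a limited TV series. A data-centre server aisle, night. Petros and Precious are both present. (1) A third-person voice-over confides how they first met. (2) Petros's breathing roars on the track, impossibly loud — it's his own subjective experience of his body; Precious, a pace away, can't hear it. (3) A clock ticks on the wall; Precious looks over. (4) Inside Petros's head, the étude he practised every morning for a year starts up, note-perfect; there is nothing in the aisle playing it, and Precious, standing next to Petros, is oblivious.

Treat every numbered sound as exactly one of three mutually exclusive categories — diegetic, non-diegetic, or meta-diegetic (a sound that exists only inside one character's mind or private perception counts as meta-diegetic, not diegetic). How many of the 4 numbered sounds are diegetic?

(1) external voice-over — not a character, not heard by anyone in the scene → non-diegetic.
(2) is meta-diegetic: a subjective body sound — Petros's private perception, inaudible to Precious.
Sound (3): an in-world source (a clock); characters could hear it, so diegetic.
(4) is meta-diegetic: remembered music, private to Petros — Precious is oblivious because it isn't in the room.
Diegetic: (3) — that's 1.

1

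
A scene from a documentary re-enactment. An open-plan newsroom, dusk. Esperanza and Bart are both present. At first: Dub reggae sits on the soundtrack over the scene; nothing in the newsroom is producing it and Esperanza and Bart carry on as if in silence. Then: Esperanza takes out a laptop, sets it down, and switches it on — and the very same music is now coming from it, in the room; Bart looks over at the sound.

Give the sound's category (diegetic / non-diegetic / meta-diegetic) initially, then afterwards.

non-diegetic, diegetic

Initially: no in-world source exists and no character can hear it — underscore → non-diegetic.
Afterwards: a laptop is now a real source in the story world and the characters hear it → diegetic.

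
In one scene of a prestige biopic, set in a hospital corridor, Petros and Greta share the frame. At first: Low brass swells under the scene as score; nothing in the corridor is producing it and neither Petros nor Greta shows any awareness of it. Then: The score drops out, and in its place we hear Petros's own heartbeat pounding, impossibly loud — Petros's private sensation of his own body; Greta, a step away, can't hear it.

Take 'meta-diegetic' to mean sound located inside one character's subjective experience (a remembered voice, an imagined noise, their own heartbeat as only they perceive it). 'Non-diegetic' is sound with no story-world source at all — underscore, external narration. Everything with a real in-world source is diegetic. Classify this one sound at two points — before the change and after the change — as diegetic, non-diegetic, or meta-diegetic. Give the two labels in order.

Before the change: underscore with no in-world source, inaudible to the characters → non-diegetic.
After the change: the body sound is Petros's subjective perception alone — Greta can't hear it → meta-diegetic.

non-diegetic, meta-diegetic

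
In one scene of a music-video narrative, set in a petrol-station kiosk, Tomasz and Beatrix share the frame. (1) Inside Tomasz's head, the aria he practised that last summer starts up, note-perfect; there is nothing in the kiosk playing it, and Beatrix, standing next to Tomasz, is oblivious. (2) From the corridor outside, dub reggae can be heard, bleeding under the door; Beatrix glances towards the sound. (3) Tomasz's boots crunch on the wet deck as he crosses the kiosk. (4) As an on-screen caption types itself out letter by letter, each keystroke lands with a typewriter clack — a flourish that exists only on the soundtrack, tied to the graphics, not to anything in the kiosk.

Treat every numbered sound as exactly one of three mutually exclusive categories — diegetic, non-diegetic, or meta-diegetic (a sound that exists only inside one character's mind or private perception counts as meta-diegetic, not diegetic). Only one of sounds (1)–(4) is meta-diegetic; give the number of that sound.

(1) remembered music, private to Tomasz — Beatrix is oblivious because it isn't in the room → meta-diegetic.
Sound (2): the music has an off-screen but real-world source and a character hears it, so diegetic.
(3) is diegetic: a character's body making contact with the set — an in-world sound.
(4) sound married to a title/caption — outside the diegesis by definition → non-diegetic.
Only (1) is meta-diegetic.

1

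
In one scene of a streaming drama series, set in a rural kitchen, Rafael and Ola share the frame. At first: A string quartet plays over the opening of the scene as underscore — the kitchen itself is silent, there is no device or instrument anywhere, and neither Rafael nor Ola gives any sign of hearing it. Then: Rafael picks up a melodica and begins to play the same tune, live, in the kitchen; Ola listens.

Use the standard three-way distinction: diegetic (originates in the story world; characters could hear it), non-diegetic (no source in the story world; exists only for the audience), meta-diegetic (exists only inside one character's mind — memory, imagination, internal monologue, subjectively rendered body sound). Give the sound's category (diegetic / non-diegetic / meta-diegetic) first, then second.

First: no in-world source exists and no character can hear it — underscore → non-diegetic.
Second: a melodica is now a real source in the story world and the characters hear it → diegetic.

non-diegetic, diegetic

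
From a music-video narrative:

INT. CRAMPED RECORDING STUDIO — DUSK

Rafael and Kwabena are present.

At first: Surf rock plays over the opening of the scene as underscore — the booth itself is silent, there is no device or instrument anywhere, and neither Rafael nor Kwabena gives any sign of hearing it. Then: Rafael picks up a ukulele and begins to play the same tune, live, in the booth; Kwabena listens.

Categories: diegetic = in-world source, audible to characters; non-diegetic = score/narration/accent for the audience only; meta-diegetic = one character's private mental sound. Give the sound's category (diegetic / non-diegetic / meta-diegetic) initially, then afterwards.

Initially: no in-world source exists and no character can hear it — underscore → non-diegetic.
Afterwards: a ukulele is now a real source in the story world and the characters hear it → diegetic.

non-diegetic, diegetic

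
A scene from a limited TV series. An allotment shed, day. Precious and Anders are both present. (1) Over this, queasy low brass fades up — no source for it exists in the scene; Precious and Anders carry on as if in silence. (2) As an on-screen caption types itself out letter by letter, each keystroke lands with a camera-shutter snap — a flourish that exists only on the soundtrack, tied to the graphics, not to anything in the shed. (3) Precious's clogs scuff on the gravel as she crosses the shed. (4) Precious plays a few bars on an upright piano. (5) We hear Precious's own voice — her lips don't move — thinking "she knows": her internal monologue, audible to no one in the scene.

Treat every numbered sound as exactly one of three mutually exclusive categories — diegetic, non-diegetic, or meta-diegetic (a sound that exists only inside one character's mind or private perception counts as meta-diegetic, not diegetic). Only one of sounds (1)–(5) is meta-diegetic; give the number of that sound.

Sound (1): it has no source in the story world and no character can hear it — it's underscore, so non-diegetic.
(2) the caption isn't part of the story world, so neither is the sound tied to it → non-diegetic.
Sound (3): it's the physical sound of Precious moving in the space, so diegetic.
(4) is diegetic: the instrument and the performer are both in the scene.
Sound (5): Precious's thought-voice: a private mental sound no other character can hear, so meta-diegetic.
Only (5) is meta-diegetic.

5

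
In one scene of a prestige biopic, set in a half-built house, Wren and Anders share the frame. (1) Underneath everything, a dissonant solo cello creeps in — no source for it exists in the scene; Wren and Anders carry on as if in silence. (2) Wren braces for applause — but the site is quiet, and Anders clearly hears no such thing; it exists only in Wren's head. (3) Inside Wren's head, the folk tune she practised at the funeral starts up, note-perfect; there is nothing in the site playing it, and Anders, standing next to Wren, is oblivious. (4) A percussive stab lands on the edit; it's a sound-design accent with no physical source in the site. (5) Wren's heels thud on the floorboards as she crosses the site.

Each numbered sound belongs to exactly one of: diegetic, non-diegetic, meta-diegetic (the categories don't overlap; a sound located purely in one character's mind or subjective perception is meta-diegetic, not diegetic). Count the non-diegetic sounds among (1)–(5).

(1) nothing in the site produces it and the characters don't hear it — pure soundtrack → non-diegetic.
(2) is meta-diegetic: Wren alone 'hears' it — an imagined sound, not present in the space.
(3) is meta-diegetic: the music is a memory playing inside Wren's mind alone; no real-world source, Anders can't hear it.
Sound (4): nothing in the scene produces it; it's an accent added for the audience, so non-diegetic.
(5) a character's body making contact with the set — an in-world sound → diegetic.
Non-diegetic: (1), (4) — that's 2.

2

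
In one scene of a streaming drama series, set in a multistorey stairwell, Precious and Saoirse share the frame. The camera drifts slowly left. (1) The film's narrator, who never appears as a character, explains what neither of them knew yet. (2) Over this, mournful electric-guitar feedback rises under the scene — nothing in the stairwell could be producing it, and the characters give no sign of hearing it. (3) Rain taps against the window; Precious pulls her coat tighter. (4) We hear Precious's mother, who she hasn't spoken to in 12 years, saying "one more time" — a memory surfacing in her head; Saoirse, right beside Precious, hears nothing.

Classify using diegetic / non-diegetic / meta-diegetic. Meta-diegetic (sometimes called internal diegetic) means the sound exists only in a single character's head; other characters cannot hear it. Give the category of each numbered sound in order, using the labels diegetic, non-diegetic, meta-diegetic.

(1) is non-diegetic: external voice-over — not a character, not heard by anyone in the scene.
(2) it has no source in the story world and no character can hear it — it's underscore → non-diegetic.
(3) rain is part of the location's real environment → diegetic.
(4) it's Precious's recollection rendered as sound; the other character can't hear it → meta-diegetic.

non-diegetic, non-diegetic, diegetic, meta-diegetic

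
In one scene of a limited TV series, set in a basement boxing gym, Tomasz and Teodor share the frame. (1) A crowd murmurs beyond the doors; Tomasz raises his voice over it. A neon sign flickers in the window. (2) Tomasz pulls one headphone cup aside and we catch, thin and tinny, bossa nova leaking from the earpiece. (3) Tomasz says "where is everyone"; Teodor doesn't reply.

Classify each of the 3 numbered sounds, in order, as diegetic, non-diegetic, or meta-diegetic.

diegetic, diegetic, diegetic

Sound (1): it's the actual ambient sound of the location, so diegetic.
(2) is diegetic: the headphones are an on-screen source.
(3) on-screen dialogue — Tomasz speaks and Teodor is there to hear → diegetic.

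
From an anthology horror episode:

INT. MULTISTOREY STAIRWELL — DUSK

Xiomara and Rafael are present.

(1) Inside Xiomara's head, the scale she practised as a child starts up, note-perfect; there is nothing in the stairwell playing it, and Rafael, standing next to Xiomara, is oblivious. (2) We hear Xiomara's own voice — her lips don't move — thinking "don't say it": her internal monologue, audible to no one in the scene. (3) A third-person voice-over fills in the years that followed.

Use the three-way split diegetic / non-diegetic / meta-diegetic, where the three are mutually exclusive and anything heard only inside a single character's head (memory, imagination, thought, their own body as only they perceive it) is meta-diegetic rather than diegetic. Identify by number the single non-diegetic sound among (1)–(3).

(1) the music is a memory playing inside Xiomara's mind alone; no real-world source, Rafael can't hear it → meta-diegetic.
(2) it's Xiomara's unspoken thought, heard only by the audience via her subjectivity → meta-diegetic.
Sound (3): external voice-over — not a character, not heard by anyone in the scene, so non-diegetic.
Only (3) is non-diegetic.

3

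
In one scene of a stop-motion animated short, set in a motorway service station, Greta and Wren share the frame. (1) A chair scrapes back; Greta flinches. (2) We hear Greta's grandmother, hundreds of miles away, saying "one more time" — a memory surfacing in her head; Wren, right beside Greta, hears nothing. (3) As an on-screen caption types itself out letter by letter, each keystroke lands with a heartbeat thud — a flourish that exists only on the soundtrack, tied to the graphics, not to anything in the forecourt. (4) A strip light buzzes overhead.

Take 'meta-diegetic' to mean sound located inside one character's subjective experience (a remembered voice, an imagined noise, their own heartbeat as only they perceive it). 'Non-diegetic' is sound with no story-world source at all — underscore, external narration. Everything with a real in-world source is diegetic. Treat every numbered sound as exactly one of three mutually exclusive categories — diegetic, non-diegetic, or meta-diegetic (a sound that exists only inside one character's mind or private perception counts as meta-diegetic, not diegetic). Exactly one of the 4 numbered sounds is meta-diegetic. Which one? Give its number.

2

(1) is diegetic: an in-world source (a chair); characters could hear it.
(2) is meta-diegetic: the voice is a memory playing only inside Greta's mind; Wren can't hear it.
Sound (3): the caption isn't part of the story world, so neither is the sound tied to it, so non-diegetic.
(4) is diegetic: ambient/room sound belonging to the story's physical space.
Only (2) is meta-diegetic.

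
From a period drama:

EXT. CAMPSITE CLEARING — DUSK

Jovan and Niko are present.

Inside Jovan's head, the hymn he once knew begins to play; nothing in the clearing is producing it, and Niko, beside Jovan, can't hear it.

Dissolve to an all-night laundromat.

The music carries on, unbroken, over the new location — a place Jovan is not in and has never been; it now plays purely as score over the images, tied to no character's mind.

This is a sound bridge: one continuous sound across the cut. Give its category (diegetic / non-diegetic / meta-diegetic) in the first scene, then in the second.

meta-diegetic, non-diegetic

Scene one: the music exists only inside Jovan's mind; Niko can't hear it → meta-diegetic.
Scene two: it's detached from Jovan entirely and plays over unrelated images with no in-world source — conventional underscore → non-diegetic.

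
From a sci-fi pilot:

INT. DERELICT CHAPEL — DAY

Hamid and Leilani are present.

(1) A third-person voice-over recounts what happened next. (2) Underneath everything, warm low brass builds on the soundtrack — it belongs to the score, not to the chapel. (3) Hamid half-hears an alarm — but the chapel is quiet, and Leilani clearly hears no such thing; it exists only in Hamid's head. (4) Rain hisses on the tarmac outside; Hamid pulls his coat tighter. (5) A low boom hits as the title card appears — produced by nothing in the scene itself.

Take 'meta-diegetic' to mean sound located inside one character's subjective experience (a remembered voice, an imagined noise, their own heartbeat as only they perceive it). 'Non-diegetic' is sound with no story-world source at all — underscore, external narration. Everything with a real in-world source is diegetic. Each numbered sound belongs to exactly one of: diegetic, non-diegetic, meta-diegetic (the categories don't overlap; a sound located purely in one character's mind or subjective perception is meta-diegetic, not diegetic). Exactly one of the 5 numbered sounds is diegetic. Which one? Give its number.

4

Sound (1): commentary laid over the scene from outside the fiction, so non-diegetic.
(2) is non-diegetic: it has no source in the story world and no character can hear it — it's underscore.
(3) subjective to Hamid: the chapel is silent and Leilani hears nothing → meta-diegetic.
(4) is diegetic: rain is part of the location's real environment.
(5) is non-diegetic: nothing in the scene produces it; it's an accent added for the audience.
Only (4) is diegetic.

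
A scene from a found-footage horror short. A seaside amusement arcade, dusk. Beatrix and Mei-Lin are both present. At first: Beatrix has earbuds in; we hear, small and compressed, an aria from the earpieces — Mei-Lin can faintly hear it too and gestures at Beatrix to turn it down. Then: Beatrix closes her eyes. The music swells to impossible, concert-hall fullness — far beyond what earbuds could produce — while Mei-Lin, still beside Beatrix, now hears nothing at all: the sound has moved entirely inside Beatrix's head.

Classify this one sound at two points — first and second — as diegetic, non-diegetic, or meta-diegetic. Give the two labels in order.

First: the earbuds are a physical source both characters can hear → diegetic.
Second: the music now exists only as Beatrix's subjective experience; Mei-Lin can no longer hear it → meta-diegetic.

diegetic, meta-diegetic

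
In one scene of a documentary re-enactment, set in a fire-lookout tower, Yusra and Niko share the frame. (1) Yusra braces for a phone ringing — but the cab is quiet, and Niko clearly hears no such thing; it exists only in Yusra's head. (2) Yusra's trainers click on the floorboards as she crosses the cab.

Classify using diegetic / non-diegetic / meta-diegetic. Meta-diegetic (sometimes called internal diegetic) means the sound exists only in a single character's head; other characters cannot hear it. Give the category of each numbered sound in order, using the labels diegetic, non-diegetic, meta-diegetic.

(1) subjective to Yusra: the cab is silent and Niko hears nothing → meta-diegetic.
Sound (2): it's the physical sound of Yusra moving in the space, so diegetic.

meta-diegetic, diegetic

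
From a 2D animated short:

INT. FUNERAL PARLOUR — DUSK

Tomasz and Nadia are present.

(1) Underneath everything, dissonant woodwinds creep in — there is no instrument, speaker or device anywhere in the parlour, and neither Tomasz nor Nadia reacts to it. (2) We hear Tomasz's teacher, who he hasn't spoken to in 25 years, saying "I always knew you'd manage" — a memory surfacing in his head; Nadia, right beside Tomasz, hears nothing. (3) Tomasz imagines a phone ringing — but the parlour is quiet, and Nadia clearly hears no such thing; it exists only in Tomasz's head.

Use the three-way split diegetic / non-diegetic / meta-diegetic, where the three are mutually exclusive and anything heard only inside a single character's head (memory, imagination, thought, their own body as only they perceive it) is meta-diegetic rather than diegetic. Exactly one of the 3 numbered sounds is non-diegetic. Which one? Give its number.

1

Sound (1): it has no source in the story world and no character can hear it — it's underscore, so non-diegetic.
Sound (2): a remembered line, private to Tomasz — not present in the room, not audible to Nadia, so meta-diegetic.
(3) Tomasz alone 'hears' it — an imagined sound, not present in the space → meta-diegetic.
Only (1) is non-diegetic.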